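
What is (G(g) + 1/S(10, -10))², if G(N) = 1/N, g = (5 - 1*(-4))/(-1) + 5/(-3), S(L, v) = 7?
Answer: 121/50176 ≈ 0.0024115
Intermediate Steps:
g = -32/3 (g = (5 + 4)*(-1) + 5*(-⅓) = 9*(-1) - 5/3 = -9 - 5/3 = -32/3 ≈ -10.667)
G(N) = 1/N
(G(g) + 1/S(10, -10))² = (1/(-32/3) + 1/7)² = (-3/32 + ⅐)² = (11/224)² = 121/50176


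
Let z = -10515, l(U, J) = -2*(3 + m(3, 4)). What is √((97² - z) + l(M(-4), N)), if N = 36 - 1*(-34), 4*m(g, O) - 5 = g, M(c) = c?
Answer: √19914 ≈ 141.12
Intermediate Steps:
m(g, O) = 5/4 + g/4
N = 70 (N = 36 + 34 = 70)
l(U, J) = -10 (l(U, J) = -2*(3 + (5/4 + (¼)*3)) = -2*(3 + (5/4 + ¾)) = -2*(3 + 2) = -2*5 = -10)
√((97² - z) + l(M(-4), N)) = √((97² - 1*(-10515)) - 10) = √((9409 + 10515) - 10) = √(19924 - 10) = √19914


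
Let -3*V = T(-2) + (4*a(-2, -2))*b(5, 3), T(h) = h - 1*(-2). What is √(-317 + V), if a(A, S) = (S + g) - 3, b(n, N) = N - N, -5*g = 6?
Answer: I*√317 ≈ 17.805*I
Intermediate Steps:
g = -6/5 (g = -⅕*6 = -6/5 ≈ -1.2000)
b(n, N) = 0
a(A, S) = -21/5 + S (a(A, S) = (S - 6/5) - 3 = (-6/5 + S) - 3 = -21/5 + S)
T(h) = 2 + h (T(h) = h + 2 = 2 + h)
V = 0 (V = -((2 - 2) + (4*(-21/5 - 2))*0)/3 = -(0 + (4*(-31/5))*0)/3 = -(0 - 124/5*0)/3 = -(0 + 0)/3 = -⅓*0 = 0)
√(-317 + V) = √(-317 + 0) = √(-317) = I*√317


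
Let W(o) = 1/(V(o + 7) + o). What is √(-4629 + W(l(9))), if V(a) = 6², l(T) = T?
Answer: 4*I*√65095/15 ≈ 68.037*I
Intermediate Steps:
V(a) = 36
W(o) = 1/(36 + o)
√(-4629 + W(l(9))) = √(-4629 + 1/(36 + 9)) = √(-4629 + 1/45) = √(-208304/45) = 4*I*√65095/15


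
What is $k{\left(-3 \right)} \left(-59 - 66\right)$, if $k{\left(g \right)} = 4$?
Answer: $-500$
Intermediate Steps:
$k{\left(-3 \right)} \left(-59 - 66\right) = 4 \left(-59 - 66\right) = 4 \left(-125\right) = -500$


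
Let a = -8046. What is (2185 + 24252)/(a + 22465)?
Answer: 26437/14419 ≈ 1.8335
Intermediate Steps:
(2185 + 24252)/(a + 22465) = (2185 + 24252)/(-8046 + 22465) = 26437/14419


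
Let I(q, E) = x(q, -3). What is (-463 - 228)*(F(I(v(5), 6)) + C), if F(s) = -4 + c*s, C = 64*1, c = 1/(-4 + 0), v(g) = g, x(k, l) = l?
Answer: -167913/4 ≈ -41978.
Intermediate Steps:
I(q, E) = -3
c = -1/4 (c = 1/(-4) = -1/4 ≈ -0.25000)
C = 64
F(s) = -4 - s/4
(-463 - 228)*(F(I(v(5), 6)) + C) = (-463 - 228)*((-4 - 1/4*(-3)) + 64) = -691*((-4 + 3/4) + 64) = -691*(-13/4 + 64) = -691*243/4 = -167913/4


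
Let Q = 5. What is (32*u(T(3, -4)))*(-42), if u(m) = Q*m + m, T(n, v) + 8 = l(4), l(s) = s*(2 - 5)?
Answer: 161280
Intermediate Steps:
l(s) = -3*s (l(s) = s*(-3) = -3*s)
T(n, v) = -20 (T(n, v) = -8 - 3*4 = -8 - 12 = -20)
u(m) = 6*m (u(m) = 5*m + m = 6*m)
(32*u(T(3, -4)))*(-42) = (32*(6*(-20)))*(-42) = (32*(-120))*(-42) = -3840*(-42) = 161280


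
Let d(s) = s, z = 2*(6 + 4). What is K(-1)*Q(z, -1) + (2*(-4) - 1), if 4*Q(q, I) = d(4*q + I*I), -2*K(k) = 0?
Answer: -9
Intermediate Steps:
K(k) = 0 (K(k) = -½*0 = 0)
z = 20 (z = 2*10 = 20)
Q(q, I) = q + I²/4 (Q(q, I) = (4*q + I*I)/4 = (4*q + I²)/4 = (I² + 4*q)/4 = q + I²/4)
K(-1)*Q(z, -1) + (2*(-4) - 1) = 0*(20 + (¼)*(-1)²) + (2*(-4) - 1) = 0*(20 + (¼)*1) + (-8 - 1) = 0*(20 + ¼) - 9 = 0*(81/4) - 9 = 0 - 9 = -9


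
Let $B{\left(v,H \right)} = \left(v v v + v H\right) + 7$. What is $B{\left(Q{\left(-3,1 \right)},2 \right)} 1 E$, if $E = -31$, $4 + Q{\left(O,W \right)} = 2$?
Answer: $155$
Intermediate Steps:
$Q{\left(O,W \right)} = -2$ ($Q{\left(O,W \right)} = -4 + 2 = -2$)
$B{\left(v,H \right)} = 7 + v^{3} + H v$ ($B{\left(v,H \right)} = \left(v^{2} v + H v\right) + 7 = \left(v^{3} + H v\right) + 7 = 7 + v^{3} + H v$)
$B{\left(Q{\left(-3,1 \right)},2 \right)} 1 E = \left(7 + \left(-2\right)^{3} + 2 \left(-2\right)\right) 1 \left(-31\right) = \left(7 - 8 - 4\right) 1 \left(-31\right) = \left(-5\right) 1 \left(-31\right) = \left(-5\right) \left(-31\right) = 155$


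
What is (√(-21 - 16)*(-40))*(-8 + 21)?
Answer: -520*I*√37 ≈ -3163.0*I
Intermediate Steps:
(√(-21 - 16)*(-40))*(-8 + 21) = (√(-37)*(-40))*13 = ((I*√37)*(-40))*13 = -40*I*√37*13 = -520*I*√37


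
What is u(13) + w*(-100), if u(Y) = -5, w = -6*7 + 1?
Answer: 4095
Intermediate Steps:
w = -41 (w = -42 + 1 = -41)
u(13) + w*(-100) = -5 - 41*(-100) = -5 + 4100 = 4095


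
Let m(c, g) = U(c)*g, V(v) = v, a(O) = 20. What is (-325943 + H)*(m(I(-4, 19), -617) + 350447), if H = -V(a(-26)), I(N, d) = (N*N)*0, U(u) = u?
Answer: -114232755461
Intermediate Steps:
I(N, d) = 0 (I(N, d) = N²*0 = 0)
m(c, g) = c*g
H = -20 (H = -1*20 = -20)
(-325943 + H)*(m(I(-4, 19), -617) + 350447) = (-325943 - 20)*(0*(-617) + 350447) = -325963*(0 + 350447) = -325963*350447 = -114232755461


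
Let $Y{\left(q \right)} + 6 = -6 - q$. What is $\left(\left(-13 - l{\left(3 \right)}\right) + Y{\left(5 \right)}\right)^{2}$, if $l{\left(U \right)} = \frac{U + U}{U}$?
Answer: $1024$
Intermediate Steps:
$l{\left(U \right)} = 2$ ($l{\left(U \right)} = \frac{2 U}{U} = 2$)
$Y{\left(q \right)} = -12 - q$ ($Y{\left(q \right)} = -6 - \left(6 + q\right) = -12 - q$)
$\left(\left(-13 - l{\left(3 \right)}\right) + Y{\left(5 \right)}\right)^{2} = \left(\left(-13 - 2\right) - 17\right)^{2} = \left(-15 - 17\right)^{2} = \left(-32\right)^{2} = 1024$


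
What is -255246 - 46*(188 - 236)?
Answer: -253038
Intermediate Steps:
-255246 - 46*(188 - 236) = -255246 - 46*(-48) = -255246 - 1*(-2208) = -255246 + 2208 = -253038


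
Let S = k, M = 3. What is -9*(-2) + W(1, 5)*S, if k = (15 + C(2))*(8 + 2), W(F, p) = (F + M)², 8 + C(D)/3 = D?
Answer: -462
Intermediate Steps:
C(D) = -24 + 3*D
W(F, p) = (3 + F)² (W(F, p) = (F + 3)² = (3 + F)²)
k = -30 (k = (15 + (-24 + 3*2))*(8 + 2) = (15 + (-24 + 6))*10 = (15 - 18)*10 = -3*10 = -30)
S = -30
-9*(-2) + W(1, 5)*S = -9*(-2) + (3 + 1)²*(-30) = 18 + 4²*(-30) = 18 + 16*(-30) = 18 - 480 = -462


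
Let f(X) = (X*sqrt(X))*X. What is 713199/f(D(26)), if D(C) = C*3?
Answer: 237733*sqrt(78)/158184 ≈ 13.273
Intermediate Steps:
D(C) = 3*C
f(X) = X**(5/2) (f(X) = X**(3/2)*X = X**(5/2))
713199/f(D(26)) = 713199/((3*26)**(5/2)) = 713199/(78**(5/2)) = 713199/((6084*sqrt(78))) = 713199*(sqrt(78)/474552) = 237733*sqrt(78)/158184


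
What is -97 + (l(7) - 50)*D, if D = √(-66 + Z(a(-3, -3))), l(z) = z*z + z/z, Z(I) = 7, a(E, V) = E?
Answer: -97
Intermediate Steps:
l(z) = 1 + z² (l(z) = z² + 1 = 1 + z²)
D = I*√59 (D = √(-66 + 7) = √(-59) = I*√59 ≈ 7.6811*I)
-97 + (l(7) - 50)*D = -97 + ((1 + 7²) - 50)*(I*√59) = -97 + ((1 + 49) - 50)*(I*√59) = -97 + (50 - 50)*(I*√59) = -97 + 0*(I*√59) = -97 + 0 = -97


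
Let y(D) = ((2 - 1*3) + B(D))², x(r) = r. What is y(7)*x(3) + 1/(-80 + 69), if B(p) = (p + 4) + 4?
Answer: 6467/11 ≈ 587.91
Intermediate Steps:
B(p) = 8 + p (B(p) = (4 + p) + 4 = 8 + p)
y(D) = (7 + D)² (y(D) = ((2 - 1*3) + (8 + D))² = ((2 - 3) + (8 + D))² = (-1 + (8 + D))² = (7 + D)²)
y(7)*x(3) + 1/(-80 + 69) = (7 + 7)²*3 + 1/(-80 + 69) = 14²*3 + 1/(-11) = 196*3 - 1/11 = 588 - 1/11 = 6467/11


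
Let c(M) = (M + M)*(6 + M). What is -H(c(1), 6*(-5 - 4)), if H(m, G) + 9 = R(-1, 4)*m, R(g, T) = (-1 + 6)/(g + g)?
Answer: 44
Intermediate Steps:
R(g, T) = 5/(2*g) (R(g, T) = 5/((2*g)) = 5*(1/(2*g)) = 5/(2*g))
c(M) = 2*M*(6 + M) (c(M) = (2*M)*(6 + M) = 2*M*(6 + M))
H(m, G) = -9 - 5*m/2 (H(m, G) = -9 + ((5/2)/(-1))*m = -9 + ((5/2)*(-1))*m = -9 - 5*m/2)
-H(c(1), 6*(-5 - 4)) = -(-9 - 5*(6 + 1)) = -(-9 - 5*7) = -(-9 - 5/2*14) = -(-9 - 35) = -1*(-44) = 44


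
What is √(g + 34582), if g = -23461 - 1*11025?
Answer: 4*√6 ≈ 9.7980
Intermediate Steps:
g = -34486 (g = -23461 - 11025 = -34486)
√(g + 34582) = √(-34486 + 34582) = √96 = 4*√6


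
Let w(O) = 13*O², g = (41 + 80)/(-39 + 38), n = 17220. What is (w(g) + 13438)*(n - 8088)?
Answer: 1860836772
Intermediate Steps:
g = -121 (g = 121/(-1) = 121*(-1) = -121)
(w(g) + 13438)*(n - 8088) = (13*(-121)² + 13438)*(17220 - 8088) = (13*14641 + 13438)*9132 = (190333 + 13438)*9132 = 203771*9132 = 1860836772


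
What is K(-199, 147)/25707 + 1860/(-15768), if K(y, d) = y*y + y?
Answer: 1448171/1023606 ≈ 1.4148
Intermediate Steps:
K(y, d) = y + y**2 (K(y, d) = y**2 + y = y + y**2)
K(-199, 147)/25707 + 1860/(-15768) = -199*(1 - 199)/25707 + 1860/(-15768) = -199*(-198)*(1/25707) + 1860*(-1/15768) = 39402*(1/25707) - 155/1314 = 1194/779 - 155/1314 = 1448171/1023606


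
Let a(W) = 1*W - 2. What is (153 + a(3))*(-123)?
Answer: -18942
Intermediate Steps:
a(W) = -2 + W (a(W) = W - 2 = -2 + W)
(153 + a(3))*(-123) = (153 + (-2 + 3))*(-123) = (153 + 1)*(-123) = 154*(-123) = -18942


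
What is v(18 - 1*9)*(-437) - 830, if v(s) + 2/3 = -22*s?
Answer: 257962/3 ≈ 85987.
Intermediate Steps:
v(s) = -⅔ - 22*s
v(18 - 1*9)*(-437) - 830 = (-⅔ - 22*(18 - 1*9))*(-437) - 830 = (-⅔ - 22*(18 - 9))*(-437) - 830 = (-⅔ - 22*9)*(-437) - 830 = (-⅔ - 198)*(-437) - 830 = -596/3*(-437) - 830 = 260452/3 - 830 = 257962/3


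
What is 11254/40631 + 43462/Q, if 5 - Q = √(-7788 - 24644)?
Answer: 296606248/42540657 + 5608*I*√2027/1047 ≈ 6.9723 + 241.15*I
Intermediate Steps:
Q = 5 - 4*I*√2027 (Q = 5 - √(-7788 - 24644) = 5 - √(-32432) = 5 - 4*I*√2027 ≈ 5.0 - 180.09*I)
11254/40631 + 43462/Q = 11254/40631 + 43462/(5 - 4*I*√2027)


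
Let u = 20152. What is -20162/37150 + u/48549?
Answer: -115099069/901797675 ≈ -0.12763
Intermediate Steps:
-20162/37150 + u/48549 = -20162/37150 + 20152/48549 = -20162*1/37150 + 20152*(1/48549) = -10081/18575 + 20152/48549 = -115099069/901797675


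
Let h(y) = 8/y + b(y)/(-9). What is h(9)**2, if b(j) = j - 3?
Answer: 4/81 ≈ 0.049383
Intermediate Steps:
b(j) = -3 + j
h(y) = 1/3 + 8/y - y/9 (h(y) = 8/y + (-3 + y)/(-9) = 8/y + (-3 + y)*(-1/9) = 8/y + (1/3 - y/9) = 1/3 + 8/y - y/9)
h(9)**2 = ((1/9)*(72 + 9*(3 - 1*9))/9)**2 = ((1/9)*(1/9)*(72 + 9*(3 - 9)))**2 = ((1/9)*(1/9)*(72 + 9*(-6)))**2 = ((1/9)*(1/9)*(72 - 54))**2 = ((1/9)*(1/9)*18)**2 = (2/9)**2 = 4/81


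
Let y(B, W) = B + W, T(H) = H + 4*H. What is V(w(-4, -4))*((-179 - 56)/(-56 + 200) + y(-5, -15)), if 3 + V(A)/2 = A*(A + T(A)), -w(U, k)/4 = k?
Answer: -1591765/24 ≈ -66324.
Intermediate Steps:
T(H) = 5*H
w(U, k) = -4*k
V(A) = -6 + 12*A² (V(A) = -6 + 2*(A*(A + 5*A)) = -6 + 2*(A*(6*A)) = -6 + 2*(6*A²) = -6 + 12*A²)
V(w(-4, -4))*((-179 - 56)/(-56 + 200) + y(-5, -15)) = (-6 + 12*(-4*(-4))²)*((-179 - 56)/(-56 + 200) + (-5 - 15)) = (-6 + 12*16²)*(-235/144 - 20) = (-6 + 12*256)*(-235*1/144 - 20) = (-6 + 3072)*(-235/144 - 20) = 3066*(-3115/144) = -1591765/24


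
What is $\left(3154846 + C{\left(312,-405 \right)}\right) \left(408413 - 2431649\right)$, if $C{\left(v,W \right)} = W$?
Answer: $-6382178591076$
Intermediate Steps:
$\left(3154846 + C{\left(312,-405 \right)}\right) \left(408413 - 2431649\right) = \left(3154846 - 405\right) \left(408413 - 2431649\right) = 3154441 \left(-2023236\right) = -6382178591076$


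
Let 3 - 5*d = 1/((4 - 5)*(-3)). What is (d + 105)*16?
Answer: 25328/15 ≈ 1688.5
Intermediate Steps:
d = 8/15 (d = ⅗ - (-1/(3*(4 - 5)))/5 = ⅗ - 1/(5*((-1*(-3)))) = ⅗ - ⅕/3 = ⅗ - ⅕*⅓ = ⅗ - 1/15 = 8/15 ≈ 0.53333)
(d + 105)*16 = (8/15 + 105)*16 = (1583/15)*16 = 25328/15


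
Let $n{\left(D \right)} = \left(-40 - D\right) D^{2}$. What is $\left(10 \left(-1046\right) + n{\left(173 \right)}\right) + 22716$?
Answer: $-6362621$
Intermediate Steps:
$n{\left(D \right)} = D^{2} \left(-40 - D\right)$
$\left(10 \left(-1046\right) + n{\left(173 \right)}\right) + 22716 = \left(10 \left(-1046\right) + 173^{2} \left(-40 - 173\right)\right) + 22716 = \left(-10460 + 29929 \left(-40 - 173\right)\right) + 22716 = \left(-10460 + 29929 \left(-213\right)\right) + 22716 = \left(-10460 - 6374877\right) + 22716 = -6385337 + 22716 = -6362621$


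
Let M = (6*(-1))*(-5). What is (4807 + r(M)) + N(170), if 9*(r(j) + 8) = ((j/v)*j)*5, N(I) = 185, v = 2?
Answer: 5234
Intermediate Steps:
M = 30 (M = -6*(-5) = 30)
r(j) = -8 + 5*j²/18 (r(j) = -8 + (((j/2)*j)*5)/9 = -8 + ((j²/2)*5)/9 = -8 + (5*j²/2)/9 = -8 + 5*j²/18)
(4807 + r(M)) + N(170) = (4807 + (-8 + (5/18)*30²)) + 185 = (4807 + (-8 + (5/18)*900)) + 185 = (4807 + (-8 + 250)) + 185 = (4807 + 242) + 185 = 5049 + 185 = 5234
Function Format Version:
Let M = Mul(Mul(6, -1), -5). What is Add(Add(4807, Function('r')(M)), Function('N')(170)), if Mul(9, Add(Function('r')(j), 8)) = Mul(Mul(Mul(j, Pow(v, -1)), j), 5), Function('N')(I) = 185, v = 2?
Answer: 5234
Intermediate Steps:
M = 30 (M = Mul(-6, -5) = 30)
Function('r')(j) = Add(-8, Mul(Rational(5, 18), Pow(j, 2))) (Function('r')(j) = Add(-8, Mul(Rational(1, 9), Mul(Mul(Mul(j, Pow(2, -1)), j), 5))) = Add(-8, Mul(Rational(1, 9), Mul(Mul(Mul(j, Rational(1, 2)), j), 5))) = Add(-8, Mul(Rational(1, 9), Mul(Mul(Mul(Rational(1, 2), j), j), 5))) = Add(-8, Mul(Rational(1, 9), Mul(Mul(Rational(1, 2), Pow(j, 2)), 5))) = Add(-8, Mul(Rational(1, 9), Mul(Rational(5, 2), Pow(j, 2)))) = Add(-8, Mul(Rational(5, 18), Pow(j, 2))))
Add(Add(4807, Function('r')(M)), Function('N')(170)) = Add(Add(4807, Add(-8, Mul(Rational(5, 18), Pow(30, 2)))), 185) = Add(Add(4807, Add(-8, Mul(Rational(5, 18), 900))), 185) = Add(Add(4807, Add(-8, 250)), 185) = Add(Add(4807, 242), 185) = Add(5049, 185) = 5234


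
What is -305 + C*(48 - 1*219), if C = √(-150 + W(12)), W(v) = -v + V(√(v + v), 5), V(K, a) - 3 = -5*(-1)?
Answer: -305 - 171*I*√154 ≈ -305.0 - 2122.1*I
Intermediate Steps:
V(K, a) = 8 (V(K, a) = 3 - 5*(-1) = 3 + 5 = 8)
W(v) = 8 - v (W(v) = -v + 8 = 8 - v)
C = I*√154 (C = √(-150 + (8 - 1*12)) = √(-150 + (8 - 12)) = √(-150 - 4) = √(-154) = I*√154 ≈ 12.41*I)
-305 + C*(48 - 1*219) = -305 + (I*√154)*(48 - 1*219) = -305 + (I*√154)*(48 - 219) = -305 + (I*√154)*(-171) = -305 - 171*I*√154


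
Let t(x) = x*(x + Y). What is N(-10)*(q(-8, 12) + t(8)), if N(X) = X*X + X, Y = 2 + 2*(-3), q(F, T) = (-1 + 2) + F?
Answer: 2250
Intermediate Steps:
q(F, T) = 1 + F
Y = -4 (Y = 2 - 6 = -4)
N(X) = X + X**2 (N(X) = X**2 + X = X + X**2)
t(x) = x*(-4 + x) (t(x) = x*(x - 4) = x*(-4 + x))
N(-10)*(q(-8, 12) + t(8)) = (-10*(1 - 10))*((1 - 8) + 8*(-4 + 8)) = (-10*(-9))*(-7 + 8*4) = 90*(-7 + 32) = 90*25 = 2250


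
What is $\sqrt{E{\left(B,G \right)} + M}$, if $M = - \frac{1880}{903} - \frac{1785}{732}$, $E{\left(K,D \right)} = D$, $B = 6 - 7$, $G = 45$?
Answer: $\frac{\sqrt{491281696605}}{110166} \approx 6.3624$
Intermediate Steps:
$B = -1$
$M = - \frac{996005}{220332}$ ($M = \left(-1880\right) \frac{1}{903} - \frac{595}{244} = - \frac{1880}{903} - \frac{595}{244} = - \frac{996005}{220332} \approx -4.5205$)
$\sqrt{E{\left(B,G \right)} + M} = \sqrt{45 - \frac{996005}{220332}} = \sqrt{\frac{8918935}{220332}} = \frac{\sqrt{491281696605}}{110166}$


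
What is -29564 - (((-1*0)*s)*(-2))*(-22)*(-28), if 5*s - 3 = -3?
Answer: -29564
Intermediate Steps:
s = 0 (s = ⅗ + (⅕)*(-3) = ⅗ - ⅗ = 0)
-29564 - (((-1*0)*s)*(-2))*(-22)*(-28) = -29564 - ((-1*0*0)*(-2))*(-22)*(-28) = -29564 - ((0*0)*(-2))*(-22)*(-28) = -29564 - (0*(-2))*(-22)*(-28) = -29564 - 0*(-22)*(-28) = -29564 - 0*(-28) = -29564 - 1*0 = -29564 + 0 = -29564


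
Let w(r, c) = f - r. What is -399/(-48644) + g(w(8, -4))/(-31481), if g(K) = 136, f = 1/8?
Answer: 5945335/1531361764 ≈ 0.0038824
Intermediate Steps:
f = ⅛ ≈ 0.12500
w(r, c) = ⅛ - r
-399/(-48644) + g(w(8, -4))/(-31481) = -399/(-48644) + 136/(-31481) = -399*(-1/48644) + 136*(-1/31481) = 399/48644 - 136/31481 = 5945335/1531361764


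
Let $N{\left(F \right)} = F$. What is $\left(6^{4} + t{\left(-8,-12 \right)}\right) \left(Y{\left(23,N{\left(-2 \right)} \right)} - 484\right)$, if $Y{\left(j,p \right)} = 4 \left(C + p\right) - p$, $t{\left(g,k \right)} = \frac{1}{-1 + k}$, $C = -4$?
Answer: $- \frac{8524582}{13} \approx -6.5574 \cdot 10^{5}$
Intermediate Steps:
$Y{\left(j,p \right)} = -16 + 3 p$ ($Y{\left(j,p \right)} = 4 \left(-4 + p\right) - p = \left(-16 + 4 p\right) - p = -16 + 3 p$)
$\left(6^{4} + t{\left(-8,-12 \right)}\right) \left(Y{\left(23,N{\left(-2 \right)} \right)} - 484\right) = \left(6^{4} + \frac{1}{-1 - 12}\right) \left(\left(-16 + 3 \left(-2\right)\right) - 484\right) = \left(1296 + \frac{1}{-13}\right) \left(\left(-16 - 6\right) - 484\right) = \left(1296 - \frac{1}{13}\right) \left(-22 - 484\right) = \frac{16847}{13} \left(-506\right) = - \frac{8524582}{13}$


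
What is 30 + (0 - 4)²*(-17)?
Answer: -242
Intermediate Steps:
30 + (0 - 4)²*(-17) = 30 + (-4)²*(-17) = 30 + 16*(-17) = 30 - 272 = -242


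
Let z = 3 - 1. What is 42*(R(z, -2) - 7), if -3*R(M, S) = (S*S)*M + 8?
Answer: -518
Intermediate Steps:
z = 2
R(M, S) = -8/3 - M*S²/3 (R(M, S) = -((S*S)*M + 8)/3 = -(S²*M + 8)/3 = -(M*S² + 8)/3 = -(8 + M*S²)/3 = -8/3 - M*S²/3)
42*(R(z, -2) - 7) = 42*((-8/3 - ⅓*2*(-2)²) - 7) = 42*((-8/3 - ⅓*2*4) - 7) = 42*((-8/3 - 8/3) - 7) = 42*(-16/3 - 7) = 42*(-37/3) = -518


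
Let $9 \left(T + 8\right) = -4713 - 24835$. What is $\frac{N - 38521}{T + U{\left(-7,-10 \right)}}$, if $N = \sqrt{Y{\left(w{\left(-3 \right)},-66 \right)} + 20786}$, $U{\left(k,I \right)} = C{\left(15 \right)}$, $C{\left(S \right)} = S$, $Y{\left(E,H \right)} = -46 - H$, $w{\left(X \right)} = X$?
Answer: $\frac{346689}{29485} - \frac{9 \sqrt{20806}}{29485} \approx 11.714$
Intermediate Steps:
$U{\left(k,I \right)} = 15$
$T = - \frac{29620}{9}$ ($T = -8 + \frac{-4713 - 24835}{9} = -8 + \frac{1}{9} \left(-29548\right) = -8 - \frac{29548}{9} = - \frac{29620}{9} \approx -3291.1$)
$N = \sqrt{20806}$ ($N = \sqrt{\left(-46 - -66\right) + 20786} = \sqrt{\left(-46 + 66\right) + 20786} = \sqrt{20 + 20786} = \sqrt{20806} \approx 144.24$)
$\frac{N - 38521}{T + U{\left(-7,-10 \right)}} = \frac{\sqrt{20806} - 38521}{- \frac{29620}{9} + 15} = \frac{-38521 + \sqrt{20806}}{- \frac{29485}{9}} = \left(-38521 + \sqrt{20806}\right) \left(- \frac{9}{29485}\right) = \frac{346689}{29485} - \frac{9 \sqrt{20806}}{29485}$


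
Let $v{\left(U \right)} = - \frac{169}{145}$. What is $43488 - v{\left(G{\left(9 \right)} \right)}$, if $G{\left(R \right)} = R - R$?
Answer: $\frac{6305929}{145} \approx 43489.0$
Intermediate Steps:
$G{\left(R \right)} = 0$
$v{\left(U \right)} = - \frac{169}{145}$ ($v{\left(U \right)} = \left(-169\right) \frac{1}{145} = - \frac{169}{145}$)
$43488 - v{\left(G{\left(9 \right)} \right)} = 43488 - - \frac{169}{145} = 43488 + \frac{169}{145} = \frac{6305929}{145}$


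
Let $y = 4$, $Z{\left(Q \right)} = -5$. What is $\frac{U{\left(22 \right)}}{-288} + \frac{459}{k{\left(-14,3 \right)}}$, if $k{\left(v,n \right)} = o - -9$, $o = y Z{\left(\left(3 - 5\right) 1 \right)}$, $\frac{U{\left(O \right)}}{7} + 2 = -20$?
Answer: $- \frac{65249}{1584} \approx -41.193$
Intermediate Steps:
$U{\left(O \right)} = -154$ ($U{\left(O \right)} = -14 + 7 \left(-20\right) = -14 - 140 = -154$)
$o = -20$ ($o = 4 \left(-5\right) = -20$)
$k{\left(v,n \right)} = -11$ ($k{\left(v,n \right)} = -20 - -9 = -20 + 9 = -11$)
$\frac{U{\left(22 \right)}}{-288} + \frac{459}{k{\left(-14,3 \right)}} = - \frac{154}{-288} + \frac{459}{-11} = \left(-154\right) \left(- \frac{1}{288}\right) + 459 \left(- \frac{1}{11}\right) = \frac{77}{144} - \frac{459}{11} = - \frac{65249}{1584}$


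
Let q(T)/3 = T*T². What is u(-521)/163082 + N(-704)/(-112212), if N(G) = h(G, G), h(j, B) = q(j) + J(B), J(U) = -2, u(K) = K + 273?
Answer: 42676146738733/4574939346 ≈ 9328.3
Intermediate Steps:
u(K) = 273 + K
q(T) = 3*T³ (q(T) = 3*(T*T²) = 3*T³)
h(j, B) = -2 + 3*j³ (h(j, B) = 3*j³ - 2 = -2 + 3*j³)
N(G) = -2 + 3*G³
u(-521)/163082 + N(-704)/(-112212) = (273 - 521)/163082 + (-2 + 3*(-704)³)/(-112212) = -248*1/163082 + (-2 + 3*(-348913664))*(-1/112212) = -124/81541 + (-2 - 1046740992)*(-1/112212) = -124/81541 - 1046740994*(-1/112212) = -124/81541 + 523370497/56106 = 42676146738733/4574939346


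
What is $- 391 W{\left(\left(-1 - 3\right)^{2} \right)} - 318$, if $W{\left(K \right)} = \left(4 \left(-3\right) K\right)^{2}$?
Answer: $-14414142$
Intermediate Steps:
$W{\left(K \right)} = 144 K^{2}$ ($W{\left(K \right)} = \left(- 12 K\right)^{2} = 144 K^{2}$)
$- 391 W{\left(\left(-1 - 3\right)^{2} \right)} - 318 = - 391 \cdot 144 \left(\left(-1 - 3\right)^{2}\right)^{2} - 318 = - 391 \cdot 144 \left(\left(-4\right)^{2}\right)^{2} - 318 = - 391 \cdot 144 \cdot 16^{2} - 318 = - 391 \cdot 144 \cdot 256 - 318 = \left(-391\right) 36864 - 318 = -14413824 - 318 = -14414142$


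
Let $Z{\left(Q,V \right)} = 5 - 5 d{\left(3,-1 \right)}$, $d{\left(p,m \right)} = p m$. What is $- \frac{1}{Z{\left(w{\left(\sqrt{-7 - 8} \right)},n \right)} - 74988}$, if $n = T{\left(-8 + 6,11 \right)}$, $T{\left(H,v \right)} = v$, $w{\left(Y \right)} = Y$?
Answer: $\frac{1}{74968} \approx 1.3339 \cdot 10^{-5}$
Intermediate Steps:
$d{\left(p,m \right)} = m p$
$n = 11$
$Z{\left(Q,V \right)} = 20$ ($Z{\left(Q,V \right)} = 5 - 5 \left(\left(-1\right) 3\right) = 5 - -15 = 5 + 15 = 20$)
$- \frac{1}{Z{\left(w{\left(\sqrt{-7 - 8} \right)},n \right)} - 74988} = - \frac{1}{20 - 74988} = - \frac{1}{-74968} = \left(-1\right) \left(- \frac{1}{74968}\right) = \frac{1}{74968}$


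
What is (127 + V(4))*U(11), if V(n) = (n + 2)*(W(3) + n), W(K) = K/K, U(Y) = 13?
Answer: 2041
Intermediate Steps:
W(K) = 1
V(n) = (1 + n)*(2 + n) (V(n) = (n + 2)*(1 + n) = (2 + n)*(1 + n) = (1 + n)*(2 + n))
(127 + V(4))*U(11) = (127 + (2 + 4² + 3*4))*13 = (127 + (2 + 16 + 12))*13 = (127 + 30)*13 = 157*13 = 2041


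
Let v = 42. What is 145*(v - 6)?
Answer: 5220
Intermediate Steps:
145*(v - 6) = 145*(42 - 6) = 145*36 = 5220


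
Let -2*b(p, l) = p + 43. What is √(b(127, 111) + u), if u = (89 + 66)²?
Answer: 6*√665 ≈ 154.73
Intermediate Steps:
b(p, l) = -43/2 - p/2 (b(p, l) = -(p + 43)/2 = -(43 + p)/2 = -43/2 - p/2)
u = 24025 (u = 155² = 24025)
√(b(127, 111) + u) = √((-43/2 - ½*127) + 24025) = √((-43/2 - 127/2) + 24025) = √(-85 + 24025) = √23940 = 6*√665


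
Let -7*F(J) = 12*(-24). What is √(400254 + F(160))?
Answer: √19614462/7 ≈ 632.69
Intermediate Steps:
F(J) = 288/7 (F(J) = -12*(-24)/7 = -⅐*(-288) = 288/7)
√(400254 + F(160)) = √(400254 + 288/7) = √(2802066/7) = √19614462/7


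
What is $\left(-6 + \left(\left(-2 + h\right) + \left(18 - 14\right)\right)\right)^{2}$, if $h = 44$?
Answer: $1600$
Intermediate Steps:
$\left(-6 + \left(\left(-2 + h\right) + \left(18 - 14\right)\right)\right)^{2} = \left(-6 + \left(\left(-2 + 44\right) + \left(18 - 14\right)\right)\right)^{2} = \left(-6 + \left(42 + \left(18 - 14\right)\right)\right)^{2} = \left(-6 + \left(42 + 4\right)\right)^{2} = \left(-6 + 46\right)^{2} = 40^{2} = 1600$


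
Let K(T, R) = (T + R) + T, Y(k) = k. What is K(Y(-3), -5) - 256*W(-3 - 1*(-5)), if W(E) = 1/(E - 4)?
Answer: 117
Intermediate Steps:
K(T, R) = R + 2*T (K(T, R) = (R + T) + T = R + 2*T)
W(E) = 1/(-4 + E)
K(Y(-3), -5) - 256*W(-3 - 1*(-5)) = (-5 + 2*(-3)) - 256/(-4 + (-3 - 1*(-5))) = (-5 - 6) - 256/(-4 + (-3 + 5)) = -11 - 256/(-4 + 2) = -11 - 256/(-2) = -11 - 256*(-½) = -11 + 128 = 117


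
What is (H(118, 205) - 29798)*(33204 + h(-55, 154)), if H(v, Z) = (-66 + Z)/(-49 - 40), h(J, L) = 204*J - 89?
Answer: -58069065095/89 ≈ -6.5246e+8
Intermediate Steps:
h(J, L) = -89 + 204*J
H(v, Z) = 66/89 - Z/89 (H(v, Z) = (-66 + Z)/(-89) = (-66 + Z)*(-1/89) = 66/89 - Z/89)
(H(118, 205) - 29798)*(33204 + h(-55, 154)) = ((66/89 - 1/89*205) - 29798)*(33204 + (-89 + 204*(-55))) = ((66/89 - 205/89) - 29798)*(33204 + (-89 - 11220)) = (-139/89 - 29798)*(33204 - 11309) = -2652161/89*21895 = -58069065095/89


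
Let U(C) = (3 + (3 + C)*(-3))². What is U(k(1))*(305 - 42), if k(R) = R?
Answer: 21303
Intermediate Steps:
U(C) = (-6 - 3*C)² (U(C) = (3 + (-9 - 3*C))² = (-6 - 3*C)²)
U(k(1))*(305 - 42) = (9*(2 + 1)²)*(305 - 42) = (9*3²)*263 = (9*9)*263 = 81*263 = 21303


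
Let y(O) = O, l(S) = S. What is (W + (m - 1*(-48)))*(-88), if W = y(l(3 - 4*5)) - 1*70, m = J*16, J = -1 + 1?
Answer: 3432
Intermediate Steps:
J = 0
m = 0 (m = 0*16 = 0)
W = -87 (W = (3 - 4*5) - 1*70 = (3 - 20) - 70 = -17 - 70 = -87)
(W + (m - 1*(-48)))*(-88) = (-87 + (0 - 1*(-48)))*(-88) = (-87 + (0 + 48))*(-88) = (-87 + 48)*(-88) = -39*(-88) = 3432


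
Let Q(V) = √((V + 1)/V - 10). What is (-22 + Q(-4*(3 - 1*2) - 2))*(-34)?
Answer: 748 - 17*I*√330/3 ≈ 748.0 - 102.94*I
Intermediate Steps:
Q(V) = √(-10 + (1 + V)/V) (Q(V) = √((1 + V)/V - 10) = √(-10 + (1 + V)/V))
(-22 + Q(-4*(3 - 1*2) - 2))*(-34) = (-22 + √(-9 + 1/(-4*(3 - 1*2) - 2)))*(-34) = (-22 + √(-9 + 1/(-4*(3 - 2) - 2)))*(-34) = (-22 + √(-9 + 1/(-4*1 - 2)))*(-34) = (-22 + √(-9 + 1/(-4 - 2)))*(-34) = (-22 + √(-9 + 1/(-6)))*(-34) = (-22 + √(-9 - ⅙))*(-34) = (-22 + √(-55/6))*(-34) = (-22 + I*√330/6)*(-34) = 748 - 17*I*√330/3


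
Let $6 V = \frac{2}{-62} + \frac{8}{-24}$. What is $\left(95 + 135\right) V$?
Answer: $- \frac{3910}{279} \approx -14.014$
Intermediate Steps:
$V = - \frac{17}{279}$ ($V = \frac{\frac{2}{-62} + \frac{8}{-24}}{6} = \frac{2 \left(- \frac{1}{62}\right) + 8 \left(- \frac{1}{24}\right)}{6} = \frac{- \frac{1}{31} - \frac{1}{3}}{6} = \frac{1}{6} \left(- \frac{34}{93}\right) = - \frac{17}{279} \approx -0.060932$)
$\left(95 + 135\right) V = \left(95 + 135\right) \left(- \frac{17}{279}\right) = 230 \left(- \frac{17}{279}\right) = - \frac{3910}{279}$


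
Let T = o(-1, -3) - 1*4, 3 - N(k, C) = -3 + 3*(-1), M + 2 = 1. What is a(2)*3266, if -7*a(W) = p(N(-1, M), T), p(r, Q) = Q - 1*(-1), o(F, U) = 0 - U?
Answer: 0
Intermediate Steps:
M = -1 (M = -2 + 1 = -1)
N(k, C) = 9 (N(k, C) = 3 - (-3 + 3*(-1)) = 3 - (-3 - 3) = 3 - 1*(-6) = 3 + 6 = 9)
o(F, U) = -U
T = -1 (T = -1*(-3) - 1*4 = 3 - 4 = -1)
p(r, Q) = 1 + Q (p(r, Q) = Q + 1 = 1 + Q)
a(W) = 0 (a(W) = -(1 - 1)/7 = -1/7*0 = 0)
a(2)*3266 = 0*3266 = 0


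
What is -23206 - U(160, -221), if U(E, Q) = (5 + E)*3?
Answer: -23701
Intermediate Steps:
U(E, Q) = 15 + 3*E
-23206 - U(160, -221) = -23206 - (15 + 3*160) = -23206 - (15 + 480) = -23206 - 1*495 = -23206 - 495 = -23701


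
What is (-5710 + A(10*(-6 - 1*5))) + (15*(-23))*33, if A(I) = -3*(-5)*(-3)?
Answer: -17140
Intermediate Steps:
A(I) = -45 (A(I) = 15*(-3) = -45)
(-5710 + A(10*(-6 - 1*5))) + (15*(-23))*33 = (-5710 - 45) + (15*(-23))*33 = -5755 - 345*33 = -5755 - 11385 = -17140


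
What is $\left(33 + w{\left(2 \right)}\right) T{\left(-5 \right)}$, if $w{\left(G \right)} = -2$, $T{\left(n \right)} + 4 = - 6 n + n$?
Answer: $651$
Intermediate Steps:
$T{\left(n \right)} = -4 - 5 n$ ($T{\left(n \right)} = -4 + \left(- 6 n + n\right) = -4 - 5 n$)
$\left(33 + w{\left(2 \right)}\right) T{\left(-5 \right)} = \left(33 - 2\right) \left(-4 - -25\right) = 31 \left(-4 + 25\right) = 31 \cdot 21 = 651$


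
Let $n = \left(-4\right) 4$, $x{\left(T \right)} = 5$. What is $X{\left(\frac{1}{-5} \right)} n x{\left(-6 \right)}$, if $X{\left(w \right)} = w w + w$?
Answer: $\frac{64}{5} \approx 12.8$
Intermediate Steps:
$X{\left(w \right)} = w + w^{2}$ ($X{\left(w \right)} = w^{2} + w = w + w^{2}$)
$n = -16$
$X{\left(\frac{1}{-5} \right)} n x{\left(-6 \right)} = \frac{1 + \frac{1}{-5}}{-5} \left(-16\right) 5 = - \frac{1 - \frac{1}{5}}{5} \left(-16\right) 5 = \left(- \frac{1}{5}\right) \frac{4}{5} \left(-16\right) 5 = \left(- \frac{4}{25}\right) \left(-16\right) 5 = \frac{64}{25} \cdot 5 = \frac{64}{5}$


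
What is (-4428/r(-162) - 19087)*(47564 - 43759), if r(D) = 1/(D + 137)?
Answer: 348587465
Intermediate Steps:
r(D) = 1/(137 + D)
(-4428/r(-162) - 19087)*(47564 - 43759) = (-4428/(1/(137 - 162)) - 19087)*(47564 - 43759) = (-4428/(1/(-25)) - 19087)*3805 = (-4428/(-1/25) - 19087)*3805 = (-4428*(-25) - 19087)*3805 = (110700 - 19087)*3805 = 91613*3805 = 348587465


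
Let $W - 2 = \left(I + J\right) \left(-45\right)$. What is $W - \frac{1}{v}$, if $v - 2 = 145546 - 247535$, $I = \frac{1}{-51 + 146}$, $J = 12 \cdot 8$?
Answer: $- \frac{8368135318}{1937753} \approx -4318.5$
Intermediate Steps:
$J = 96$
$I = \frac{1}{95} \approx 0.010526$
$v = -101987$ ($v = 2 + \left(145546 - 247535\right) = 2 - 101989 = -101987$)
$W = - \frac{82051}{19}$ ($W = 2 + \left(\frac{1}{95} + 96\right) \left(-45\right) = 2 + \frac{9121}{95} \left(-45\right) = 2 - \frac{82089}{19} = - \frac{82051}{19} \approx -4318.5$)
$W - \frac{1}{v} = - \frac{82051}{19} - \frac{1}{-101987} = - \frac{82051}{19} - - \frac{1}{101987} = - \frac{82051}{19} + \frac{1}{101987} = - \frac{8368135318}{1937753}$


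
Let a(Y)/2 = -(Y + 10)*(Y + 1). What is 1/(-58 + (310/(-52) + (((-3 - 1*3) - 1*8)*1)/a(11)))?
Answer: -468/29921 ≈ -0.015641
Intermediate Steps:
a(Y) = -2*(1 + Y)*(10 + Y) (a(Y) = 2*(-(Y + 10)*(Y + 1)) = 2*(-(10 + Y)*(1 + Y)) = 2*(-(1 + Y)*(10 + Y)) = -2*(1 + Y)*(10 + Y))
1/(-58 + (310/(-52) + (((-3 - 1*3) - 1*8)*1)/a(11))) = 1/(-58 + (310/(-52) + (((-3 - 1*3) - 1*8)*1)/(-20 - 22*11 - 2*11²))) = 1/(-58 + (310*(-1/52) + (((-3 - 3) - 8)*1)/(-20 - 242 - 2*121))) = 1/(-58 + (-155/26 + ((-6 - 8)*1)/(-20 - 242 - 242))) = 1/(-58 + (-155/26 - 14*1/(-504))) = 1/(-58 + (-155/26 - 14*(-1/504))) = 1/(-58 + (-155/26 + 1/36)) = 1/(-58 - 2777/468) = 1/(-29921/468) = -468/29921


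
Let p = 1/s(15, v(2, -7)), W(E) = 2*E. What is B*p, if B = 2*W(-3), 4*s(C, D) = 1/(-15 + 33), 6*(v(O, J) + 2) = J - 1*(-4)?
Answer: -864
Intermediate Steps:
v(O, J) = -4/3 + J/6 (v(O, J) = -2 + (J - 1*(-4))/6 = -2 + (J + 4)/6 = -2 + (4 + J)/6 = -2 + (⅔ + J/6) = -4/3 + J/6)
s(C, D) = 1/72 (s(C, D) = 1/(4*(-15 + 33)) = (¼)/18 = (¼)*(1/18) = 1/72)
p = 72 (p = 1/(1/72) = 72)
B = -12 (B = 2*(2*(-3)) = 2*(-6) = -12)
B*p = -12*72 = -864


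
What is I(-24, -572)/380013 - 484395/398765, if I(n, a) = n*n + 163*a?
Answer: -44205192407/30307176789 ≈ -1.4586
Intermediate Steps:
I(n, a) = n² + 163*a
I(-24, -572)/380013 - 484395/398765 = ((-24)² + 163*(-572))/380013 - 484395/398765 = (576 - 93236)*(1/380013) - 484395*1/398765 = -92660*1/380013 - 96879/79753 = -92660/380013 - 96879/79753 = -44205192407/30307176789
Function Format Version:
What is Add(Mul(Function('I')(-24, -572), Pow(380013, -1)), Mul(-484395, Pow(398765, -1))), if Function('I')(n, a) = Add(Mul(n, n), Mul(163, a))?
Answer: Rational(-44205192407, 30307176789) ≈ -1.4586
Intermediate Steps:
Function('I')(n, a) = Add(Pow(n, 2), Mul(163, a))
Add(Mul(Function('I')(-24, -572), Pow(380013, -1)), Mul(-484395, Pow(398765, -1))) = Add(Mul(Add(Pow(-24, 2), Mul(163, -572)), Pow(380013, -1)), Mul(-484395, Pow(398765, -1))) = Add(Mul(Add(576, -93236), Rational(1, 380013)), Mul(-484395, Rational(1, 398765))) = Add(Mul(-92660, Rational(1, 380013)), Rational(-96879, 79753)) = Add(Rational(-92660, 380013), Rational(-96879, 79753)) = Rational(-44205192407, 30307176789)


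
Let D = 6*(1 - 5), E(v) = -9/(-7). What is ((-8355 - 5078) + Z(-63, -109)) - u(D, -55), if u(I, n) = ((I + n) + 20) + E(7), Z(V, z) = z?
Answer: -94390/7 ≈ -13484.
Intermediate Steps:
E(v) = 9/7 (E(v) = -9*(-⅐) = 9/7)
D = -24 (D = 6*(-4) = -24)
u(I, n) = 149/7 + I + n (u(I, n) = ((I + n) + 20) + 9/7 = (20 + I + n) + 9/7 = 149/7 + I + n)
((-8355 - 5078) + Z(-63, -109)) - u(D, -55) = ((-8355 - 5078) - 109) - (149/7 - 24 - 55) = (-13433 - 109) - 1*(-404/7) = -13542 + 404/7 = -94390/7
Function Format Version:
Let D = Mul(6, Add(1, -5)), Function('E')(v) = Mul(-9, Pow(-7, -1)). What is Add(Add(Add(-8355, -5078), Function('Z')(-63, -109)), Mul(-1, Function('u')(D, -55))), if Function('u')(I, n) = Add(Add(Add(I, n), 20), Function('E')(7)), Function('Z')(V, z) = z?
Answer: Rational(-94390, 7) ≈ -13484.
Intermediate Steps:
Function('E')(v) = Rational(9, 7) (Function('E')(v) = Mul(-9, Rational(-1, 7)) = Rational(9, 7))
D = -24 (D = Mul(6, -4) = -24)
Function('u')(I, n) = Add(Rational(149, 7), I, n) (Function('u')(I, n) = Add(Add(Add(I, n), 20), Rational(9, 7)) = Add(Add(20, I, n), Rational(9, 7)) = Add(Rational(149, 7), I, n))
Add(Add(Add(-8355, -5078), Function('Z')(-63, -109)), Mul(-1, Function('u')(D, -55))) = Add(Add(Add(-8355, -5078), -109), Mul(-1, Add(Rational(149, 7), -24, -55))) = Add(Add(-13433, -109), Mul(-1, Rational(-404, 7))) = Add(-13542, Rational(404, 7)) = Rational(-94390, 7)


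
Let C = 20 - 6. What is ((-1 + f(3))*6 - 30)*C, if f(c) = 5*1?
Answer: -84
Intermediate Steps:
f(c) = 5
C = 14
((-1 + f(3))*6 - 30)*C = ((-1 + 5)*6 - 30)*14 = (4*6 - 30)*14 = (24 - 30)*14 = -6*14 = -84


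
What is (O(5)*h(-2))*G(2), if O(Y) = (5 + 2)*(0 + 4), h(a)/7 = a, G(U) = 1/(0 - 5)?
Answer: 392/5 ≈ 78.400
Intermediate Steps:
G(U) = -1/5 (G(U) = 1/(-5) = -1/5)
h(a) = 7*a
O(Y) = 28 (O(Y) = 7*4 = 28)
(O(5)*h(-2))*G(2) = (28*(7*(-2)))*(-1/5) = (28*(-14))*(-1/5) = -392*(-1/5) = 392/5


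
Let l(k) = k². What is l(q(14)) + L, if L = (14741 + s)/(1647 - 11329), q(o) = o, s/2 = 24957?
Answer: 1833017/9682 ≈ 189.32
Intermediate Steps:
s = 49914 (s = 2*24957 = 49914)
L = -64655/9682 (L = (14741 + 49914)/(1647 - 11329) = 64655/(-9682) = 64655*(-1/9682) = -64655/9682 ≈ -6.6779)
l(q(14)) + L = 14² - 64655/9682 = 196 - 64655/9682 = 1833017/9682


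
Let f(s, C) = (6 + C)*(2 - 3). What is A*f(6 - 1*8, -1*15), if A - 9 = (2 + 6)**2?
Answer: 657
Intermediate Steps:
A = 73 (A = 9 + (2 + 6)**2 = 9 + 8**2 = 9 + 64 = 73)
f(s, C) = -6 - C (f(s, C) = (6 + C)*(-1) = -6 - C)
A*f(6 - 1*8, -1*15) = 73*(-6 - (-1)*15) = 73*(-6 - 1*(-15)) = 73*(-6 + 15) = 73*9 = 657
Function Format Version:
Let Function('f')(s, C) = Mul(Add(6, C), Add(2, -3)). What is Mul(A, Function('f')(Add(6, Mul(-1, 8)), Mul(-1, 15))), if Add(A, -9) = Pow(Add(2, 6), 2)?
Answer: 657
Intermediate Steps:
A = 73 (A = Add(9, Pow(Add(2, 6), 2)) = Add(9, Pow(8, 2)) = Add(9, 64) = 73)
Function('f')(s, C) = Add(-6, Mul(-1, C)) (Function('f')(s, C) = Mul(Add(6, C), -1) = Add(-6, Mul(-1, C)))
Mul(A, Function('f')(Add(6, Mul(-1, 8)), Mul(-1, 15))) = Mul(73, Add(-6, Mul(-1, Mul(-1, 15)))) = Mul(73, Add(-6, Mul(-1, -15))) = Mul(73, Add(-6, 15)) = Mul(73, 9) = 657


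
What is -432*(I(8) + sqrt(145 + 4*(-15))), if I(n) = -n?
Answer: 3456 - 432*sqrt(85) ≈ -526.84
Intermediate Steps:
-432*(I(8) + sqrt(145 + 4*(-15))) = -432*(-1*8 + sqrt(145 + 4*(-15))) = -432*(-8 + sqrt(145 - 60)) = -432*(-8 + sqrt(85)) = 3456 - 432*sqrt(85)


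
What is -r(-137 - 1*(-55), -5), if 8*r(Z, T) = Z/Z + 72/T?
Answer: 67/40 ≈ 1.6750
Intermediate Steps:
r(Z, T) = ⅛ + 9/T (r(Z, T) = (Z/Z + 72/T)/8 = (1 + 72/T)/8 = ⅛ + 9/T)
-r(-137 - 1*(-55), -5) = -(72 - 5)/(8*(-5)) = -(-1)*67/(8*5) = -1*(-67/40) = 67/40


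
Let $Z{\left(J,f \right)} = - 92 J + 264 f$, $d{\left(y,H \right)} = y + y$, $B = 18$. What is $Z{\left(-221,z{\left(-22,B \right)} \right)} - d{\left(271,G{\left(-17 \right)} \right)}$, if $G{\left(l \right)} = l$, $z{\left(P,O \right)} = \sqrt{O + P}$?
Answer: $19790 + 528 i \approx 19790.0 + 528.0 i$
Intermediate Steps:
$d{\left(y,H \right)} = 2 y$
$Z{\left(-221,z{\left(-22,B \right)} \right)} - d{\left(271,G{\left(-17 \right)} \right)} = \left(\left(-92\right) \left(-221\right) + 264 \sqrt{18 - 22}\right) - 2 \cdot 271 = \left(20332 + 264 \sqrt{-4}\right) - 542 = \left(20332 + 264 \cdot 2 i\right) - 542 = \left(20332 + 528 i\right) - 542 = 19790 + 528 i$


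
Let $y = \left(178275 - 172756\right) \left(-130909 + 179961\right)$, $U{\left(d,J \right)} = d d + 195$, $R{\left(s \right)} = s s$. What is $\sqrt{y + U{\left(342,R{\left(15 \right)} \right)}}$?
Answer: $11 \sqrt{2238307} \approx 16457.0$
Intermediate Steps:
$R{\left(s \right)} = s^{2}$
$U{\left(d,J \right)} = 195 + d^{2}$ ($U{\left(d,J \right)} = d^{2} + 195 = 195 + d^{2}$)
$y = 270717988$ ($y = 5519 \cdot 49052 = 270717988$)
$\sqrt{y + U{\left(342,R{\left(15 \right)} \right)}} = \sqrt{270717988 + \left(195 + 342^{2}\right)} = \sqrt{270717988 + \left(195 + 116964\right)} = \sqrt{270717988 + 117159} = \sqrt{270835147} = 11 \sqrt{2238307}$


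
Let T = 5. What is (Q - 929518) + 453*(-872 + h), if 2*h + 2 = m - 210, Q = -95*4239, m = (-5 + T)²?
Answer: -1775257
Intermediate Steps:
m = 0 (m = (-5 + 5)² = 0² = 0)
Q = -402705
h = -106 (h = -1 + (0 - 210)/2 = -1 + (½)*(-210) = -1 - 105 = -106)
(Q - 929518) + 453*(-872 + h) = (-402705 - 929518) + 453*(-872 - 106) = -1332223 + 453*(-978) = -1332223 - 443034 = -1775257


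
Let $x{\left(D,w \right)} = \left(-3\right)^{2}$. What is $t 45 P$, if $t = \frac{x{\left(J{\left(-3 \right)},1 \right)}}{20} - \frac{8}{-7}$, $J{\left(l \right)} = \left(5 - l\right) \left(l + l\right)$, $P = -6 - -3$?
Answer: $- \frac{6021}{28} \approx -215.04$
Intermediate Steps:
$P = -3$ ($P = -6 + 3 = -3$)
$J{\left(l \right)} = 2 l \left(5 - l\right)$ ($J{\left(l \right)} = \left(5 - l\right) 2 l = 2 l \left(5 - l\right)$)
$x{\left(D,w \right)} = 9$
$t = \frac{223}{140}$ ($t = \frac{9}{20} - \frac{8}{-7} = 9 \cdot \frac{1}{20} - - \frac{8}{7} = \frac{9}{20} + \frac{8}{7} = \frac{223}{140} \approx 1.5929$)
$t 45 P = \frac{223}{140} \cdot 45 \left(-3\right) = \frac{2007}{28} \left(-3\right) = - \frac{6021}{28}$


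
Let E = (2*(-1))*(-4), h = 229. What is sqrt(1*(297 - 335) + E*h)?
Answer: sqrt(1794) ≈ 42.356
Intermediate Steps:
E = 8 (E = -2*(-4) = 8)
sqrt(1*(297 - 335) + E*h) = sqrt(1*(297 - 335) + 8*229) = sqrt(1*(-38) + 1832) = sqrt(-38 + 1832) = sqrt(1794)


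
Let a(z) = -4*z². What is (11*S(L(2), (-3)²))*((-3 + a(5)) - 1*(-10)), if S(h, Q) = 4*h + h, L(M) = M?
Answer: -10230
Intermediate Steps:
S(h, Q) = 5*h
(11*S(L(2), (-3)²))*((-3 + a(5)) - 1*(-10)) = (11*(5*2))*((-3 - 4*5²) - 1*(-10)) = (11*10)*((-3 - 4*25) + 10) = 110*((-3 - 100) + 10) = 110*(-103 + 10) = 110*(-93) = -10230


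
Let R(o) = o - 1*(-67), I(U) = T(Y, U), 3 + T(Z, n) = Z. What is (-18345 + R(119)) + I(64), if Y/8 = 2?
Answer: -18146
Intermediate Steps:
Y = 16 (Y = 8*2 = 16)
T(Z, n) = -3 + Z
I(U) = 13 (I(U) = -3 + 16 = 13)
R(o) = 67 + o (R(o) = o + 67 = 67 + o)
(-18345 + R(119)) + I(64) = (-18345 + (67 + 119)) + 13 = (-18345 + 186) + 13 = -18159 + 13 = -18146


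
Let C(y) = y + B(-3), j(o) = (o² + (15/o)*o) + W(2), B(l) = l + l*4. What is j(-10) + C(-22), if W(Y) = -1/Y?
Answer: 155/2 ≈ 77.500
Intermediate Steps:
B(l) = 5*l (B(l) = l + 4*l = 5*l)
j(o) = 29/2 + o² (j(o) = (o² + (15/o)*o) - 1/2 = (o² + 15) - 1*½ = (15 + o²) - ½ = 29/2 + o²)
C(y) = -15 + y (C(y) = y + 5*(-3) = y - 15 = -15 + y)
j(-10) + C(-22) = (29/2 + (-10)²) + (-15 - 22) = (29/2 + 100) - 37 = 229/2 - 37 = 155/2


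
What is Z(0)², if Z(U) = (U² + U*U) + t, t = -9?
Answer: 81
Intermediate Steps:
Z(U) = -9 + 2*U² (Z(U) = (U² + U*U) - 9 = (U² + U²) - 9 = 2*U² - 9 = -9 + 2*U²)
Z(0)² = (-9 + 2*0²)² = (-9 + 2*0)² = (-9 + 0)² = (-9)² = 81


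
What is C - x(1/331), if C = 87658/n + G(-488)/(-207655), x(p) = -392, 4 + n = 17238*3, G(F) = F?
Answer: 422746115607/1073784005 ≈ 393.70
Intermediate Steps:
n = 51710 (n = -4 + 17238*3 = -4 + 51714 = 51710)
C = 1822785647/1073784005 (C = 87658/51710 - 488/(-207655) = 87658*(1/51710) - 488*(-1/207655) = 43829/25855 + 488/207655 = 1822785647/1073784005 ≈ 1.6975)
C - x(1/331) = 1822785647/1073784005 - 1*(-392) = 1822785647/1073784005 + 392 = 422746115607/1073784005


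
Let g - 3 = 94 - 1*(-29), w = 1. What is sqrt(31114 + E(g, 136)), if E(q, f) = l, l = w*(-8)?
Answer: sqrt(31106) ≈ 176.37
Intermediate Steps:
g = 126 (g = 3 + (94 - 1*(-29)) = 3 + (94 + 29) = 3 + 123 = 126)
l = -8 (l = 1*(-8) = -8)
E(q, f) = -8
sqrt(31114 + E(g, 136)) = sqrt(31114 - 8) = sqrt(31106)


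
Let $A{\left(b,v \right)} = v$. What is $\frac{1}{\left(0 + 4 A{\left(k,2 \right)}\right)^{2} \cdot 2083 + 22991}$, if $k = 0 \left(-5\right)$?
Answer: $\frac{1}{156303} \approx 6.3978 \cdot 10^{-6}$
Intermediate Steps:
$k = 0$
$\frac{1}{\left(0 + 4 A{\left(k,2 \right)}\right)^{2} \cdot 2083 + 22991} = \frac{1}{\left(0 + 4 \cdot 2\right)^{2} \cdot 2083 + 22991} = \frac{1}{\left(0 + 8\right)^{2} \cdot 2083 + 22991} = \frac{1}{8^{2} \cdot 2083 + 22991} = \frac{1}{64 \cdot 2083 + 22991} = \frac{1}{133312 + 22991} = \frac{1}{156303}$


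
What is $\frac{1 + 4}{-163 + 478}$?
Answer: $\frac{1}{63} \approx 0.015873$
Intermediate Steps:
$\frac{1 + 4}{-163 + 478} = \frac{1}{315} \cdot 5 = \frac{1}{63}$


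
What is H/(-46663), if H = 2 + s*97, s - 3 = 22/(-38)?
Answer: -4500/886597 ≈ -0.0050756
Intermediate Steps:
s = 46/19 (s = 3 + 22/(-38) = 3 + 22*(-1/38) = 3 - 11/19 = 46/19 ≈ 2.4211)
H = 4500/19 (H = 2 + (46/19)*97 = 2 + 4462/19 = 4500/19 ≈ 236.84)
H/(-46663) = (4500/19)/(-46663) = (4500/19)*(-1/46663) = -4500/886597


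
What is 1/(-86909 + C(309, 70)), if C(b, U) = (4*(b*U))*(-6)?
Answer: -1/606029 ≈ -1.6501e-6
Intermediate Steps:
C(b, U) = -24*U*b (C(b, U) = (4*(U*b))*(-6) = (4*U*b)*(-6) = -24*U*b)
1/(-86909 + C(309, 70)) = 1/(-86909 - 24*70*309) = 1/(-86909 - 519120) = 1/(-606029) = -1/606029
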